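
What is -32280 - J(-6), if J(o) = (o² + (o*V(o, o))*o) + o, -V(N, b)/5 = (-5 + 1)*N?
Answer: -27990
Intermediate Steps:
V(N, b) = 20*N (V(N, b) = -5*(-5 + 1)*N = -(-20)*N = 20*N)
J(o) = o + o² + 20*o³ (J(o) = (o² + (o*(20*o))*o) + o = (o² + (20*o²)*o) + o = (o² + 20*o³) + o = o + o² + 20*o³)
-32280 - J(-6) = -32280 - (-6)*(1 - 6 + 20*(-6)²) = -32280 - (-6)*(1 - 6 + 20*36) = -32280 - (-6)*(1 - 6 + 720) = -32280 - (-6)*715 = -32280 - 1*(-4290) = -32280 + 4290 = -27990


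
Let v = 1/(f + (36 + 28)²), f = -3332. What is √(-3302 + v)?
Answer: 3*I*√53537873/382 ≈ 57.463*I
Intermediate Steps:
v = 1/764 (v = 1/(-3332 + (36 + 28)²) = 1/(-3332 + 64²) = 1/(-3332 + 4096) = 1/764 ≈ 0.0013089)
√(-3302 + v) = √(-3302 + 1/764) = √(-2522727/764) = 3*I*√53537873/382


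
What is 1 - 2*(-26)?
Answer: 53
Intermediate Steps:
1 - 2*(-26) = 1 + 52 = 53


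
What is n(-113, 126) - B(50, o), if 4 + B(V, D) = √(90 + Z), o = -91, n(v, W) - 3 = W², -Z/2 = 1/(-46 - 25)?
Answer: 15883 - 2*√113458/71 ≈ 15874.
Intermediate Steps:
Z = 2/71 (Z = -2/(-46 - 25) = -2/(-71) = -2*(-1/71) = 2/71 ≈ 0.028169)
n(v, W) = 3 + W²
B(V, D) = -4 + 2*√113458/71 (B(V, D) = -4 + √(90 + 2/71) = -4 + √(6392/71) = -4 + 2*√113458/71)
n(-113, 126) - B(50, o) = (3 + 126²) - (-4 + 2*√113458/71) = (3 + 15876) + (4 - 2*√113458/71) = 15879 + (4 - 2*√113458/71) = 15883 - 2*√113458/71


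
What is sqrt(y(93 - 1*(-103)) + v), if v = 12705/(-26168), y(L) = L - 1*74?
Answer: sqrt(20802192722)/13084 ≈ 11.023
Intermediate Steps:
y(L) = -74 + L (y(L) = L - 74 = -74 + L)
v = -12705/26168 (v = 12705*(-1/26168) = -12705/26168 ≈ -0.48552)
sqrt(y(93 - 1*(-103)) + v) = sqrt((-74 + (93 - 1*(-103))) - 12705/26168) = sqrt((-74 + (93 + 103)) - 12705/26168) = sqrt((-74 + 196) - 12705/26168) = sqrt(122 - 12705/26168) = sqrt(3179791/26168) = sqrt(20802192722)/13084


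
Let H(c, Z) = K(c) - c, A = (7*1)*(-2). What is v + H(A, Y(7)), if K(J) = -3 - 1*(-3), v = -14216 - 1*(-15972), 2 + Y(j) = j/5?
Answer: 1770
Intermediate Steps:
Y(j) = -2 + j/5
v = 1756 (v = -14216 + 15972 = 1756)
K(J) = 0 (K(J) = -3 + 3 = 0)
A = -14 (A = 7*(-2) = -14)
H(c, Z) = -c (H(c, Z) = 0 - c = -c)
v + H(A, Y(7)) = 1756 - 1*(-14) = 1756 + 14 = 1770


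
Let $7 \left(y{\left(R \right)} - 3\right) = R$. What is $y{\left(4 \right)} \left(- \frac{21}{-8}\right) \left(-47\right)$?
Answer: $- \frac{3525}{8} \approx -440.63$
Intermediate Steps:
$y{\left(R \right)} = 3 + \frac{R}{7}$
$y{\left(4 \right)} \left(- \frac{21}{-8}\right) \left(-47\right) = \left(3 + \frac{1}{7} \cdot 4\right) \left(- \frac{21}{-8}\right) \left(-47\right) = \left(3 + \frac{4}{7}\right) \left(\left(-21\right) \left(- \frac{1}{8}\right)\right) \left(-47\right) = \frac{25}{7} \cdot \frac{21}{8} \left(-47\right) = \frac{75}{8} \left(-47\right) = - \frac{3525}{8}$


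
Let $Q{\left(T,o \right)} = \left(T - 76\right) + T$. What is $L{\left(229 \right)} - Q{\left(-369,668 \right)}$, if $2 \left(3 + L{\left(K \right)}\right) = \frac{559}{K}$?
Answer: $\frac{371997}{458} \approx 812.22$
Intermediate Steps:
$L{\left(K \right)} = -3 + \frac{559}{2 K}$ ($L{\left(K \right)} = -3 + \frac{559 \frac{1}{K}}{2} = -3 + \frac{559}{2 K}$)
$Q{\left(T,o \right)} = -76 + 2 T$ ($Q{\left(T,o \right)} = \left(-76 + T\right) + T = -76 + 2 T$)
$L{\left(229 \right)} - Q{\left(-369,668 \right)} = \left(-3 + \frac{559}{2 \cdot 229}\right) - \left(-76 + 2 \left(-369\right)\right) = \left(-3 + \frac{559}{2} \cdot \frac{1}{229}\right) - \left(-76 - 738\right) = \left(-3 + \frac{559}{458}\right) - -814 = - \frac{815}{458} + 814 = \frac{371997}{458}$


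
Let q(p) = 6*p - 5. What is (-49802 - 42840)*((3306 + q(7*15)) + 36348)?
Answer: -3731527118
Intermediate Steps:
q(p) = -5 + 6*p
(-49802 - 42840)*((3306 + q(7*15)) + 36348) = (-49802 - 42840)*((3306 + (-5 + 6*(7*15))) + 36348) = -92642*((3306 + (-5 + 6*105)) + 36348) = -92642*((3306 + (-5 + 630)) + 36348) = -92642*((3306 + 625) + 36348) = -92642*(3931 + 36348) = -92642*40279 = -3731527118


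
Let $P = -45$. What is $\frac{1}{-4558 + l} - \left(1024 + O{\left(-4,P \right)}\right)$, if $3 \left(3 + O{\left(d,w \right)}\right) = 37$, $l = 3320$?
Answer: $- \frac{3837803}{3714} \approx -1033.3$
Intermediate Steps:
$O{\left(d,w \right)} = \frac{28}{3}$ ($O{\left(d,w \right)} = -3 + \frac{1}{3} \cdot 37 = -3 + \frac{37}{3} = \frac{28}{3}$)
$\frac{1}{-4558 + l} - \left(1024 + O{\left(-4,P \right)}\right) = \frac{1}{-4558 + 3320} - \frac{3100}{3} = \frac{1}{-1238} - \frac{3100}{3} = - \frac{1}{1238} - \frac{3100}{3} = - \frac{3837803}{3714}$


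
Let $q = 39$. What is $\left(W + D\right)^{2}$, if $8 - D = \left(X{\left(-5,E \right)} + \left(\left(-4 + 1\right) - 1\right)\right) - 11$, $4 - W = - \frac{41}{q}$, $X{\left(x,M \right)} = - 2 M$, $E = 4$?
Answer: $\frac{1976836}{1521} \approx 1299.7$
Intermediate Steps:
$W = \frac{197}{39}$ ($W = 4 - - \frac{41}{39} = 4 + \frac{41}{39} = \frac{197}{39} \approx 5.0513$)
$D = 31$ ($D = 8 - \left(\left(\left(-2\right) 4 + \left(\left(-4 + 1\right) - 1\right)\right) - 11\right) = 8 - \left(\left(-8 - 4\right) - 11\right) = 8 - \left(-12 - 11\right) = 8 - -23 = 8 + 23 = 31$)
$\left(W + D\right)^{2} = \left(\frac{197}{39} + 31\right)^{2} = \left(\frac{1406}{39}\right)^{2} = \frac{1976836}{1521}$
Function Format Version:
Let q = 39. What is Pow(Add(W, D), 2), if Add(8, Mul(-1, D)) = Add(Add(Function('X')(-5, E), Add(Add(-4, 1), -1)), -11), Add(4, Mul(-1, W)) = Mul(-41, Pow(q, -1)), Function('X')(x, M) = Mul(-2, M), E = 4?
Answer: Rational(1976836, 1521) ≈ 1299.7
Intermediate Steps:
W = Rational(197, 39) (W = Add(4, Mul(-1, Mul(-41, Pow(39, -1)))) = Add(4, Mul(-1, Mul(-41, Rational(1, 39)))) = Add(4, Mul(-1, Rational(-41, 39))) = Add(4, Rational(41, 39)) = Rational(197, 39) ≈ 5.0513)
D = 31 (D = Add(8, Mul(-1, Add(Add(Mul(-2, 4), Add(Add(-4, 1), -1)), -11))) = Add(8, Mul(-1, Add(Add(-8, Add(-3, -1)), -11))) = Add(8, Mul(-1, Add(Add(-8, -4), -11))) = Add(8, Mul(-1, Add(-12, -11))) = Add(8, Mul(-1, -23)) = Add(8, 23) = 31)
Pow(Add(W, D), 2) = Pow(Add(Rational(197, 39), 31), 2) = Pow(Rational(1406, 39), 2) = Rational(1976836, 1521)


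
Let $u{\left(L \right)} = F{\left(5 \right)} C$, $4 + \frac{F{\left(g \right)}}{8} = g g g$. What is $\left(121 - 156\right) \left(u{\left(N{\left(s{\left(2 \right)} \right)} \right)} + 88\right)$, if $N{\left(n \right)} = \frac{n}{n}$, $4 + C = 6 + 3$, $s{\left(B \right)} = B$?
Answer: $-172480$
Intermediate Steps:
$F{\left(g \right)} = -32 + 8 g^{3}$ ($F{\left(g \right)} = -32 + 8 g g g = -32 + 8 g^{2} g = -32 + 8 g^{3}$)
$C = 5$ ($C = -4 + \left(6 + 3\right) = -4 + 9 = 5$)
$N{\left(n \right)} = 1$
$u{\left(L \right)} = 4840$ ($u{\left(L \right)} = \left(-32 + 8 \cdot 5^{3}\right) 5 = \left(-32 + 8 \cdot 125\right) 5 = \left(-32 + 1000\right) 5 = 968 \cdot 5 = 4840$)
$\left(121 - 156\right) \left(u{\left(N{\left(s{\left(2 \right)} \right)} \right)} + 88\right) = \left(121 - 156\right) \left(4840 + 88\right) = \left(-35\right) 4928 = -172480$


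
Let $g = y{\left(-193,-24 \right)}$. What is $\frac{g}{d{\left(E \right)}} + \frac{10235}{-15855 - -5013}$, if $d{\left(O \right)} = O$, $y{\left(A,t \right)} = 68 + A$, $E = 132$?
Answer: $- \frac{451045}{238524} \approx -1.891$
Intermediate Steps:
$g = -125$ ($g = 68 - 193 = -125$)
$\frac{g}{d{\left(E \right)}} + \frac{10235}{-15855 - -5013} = - \frac{125}{132} + \frac{10235}{-15855 - -5013} = \left(-125\right) \frac{1}{132} + \frac{10235}{-15855 + 5013} = - \frac{125}{132} + \frac{10235}{-10842} = - \frac{125}{132} + 10235 \left(- \frac{1}{10842}\right) = - \frac{125}{132} - \frac{10235}{10842} = - \frac{451045}{238524}$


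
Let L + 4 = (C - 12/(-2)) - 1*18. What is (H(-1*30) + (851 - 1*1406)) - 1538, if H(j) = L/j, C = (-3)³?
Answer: -62747/30 ≈ -2091.6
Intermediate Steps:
C = -27
L = -43 (L = -4 + ((-27 - 12/(-2)) - 1*18) = -4 + ((-27 - 12*(-1)/2) - 18) = -4 + ((-27 - 1*(-6)) - 18) = -4 + ((-27 + 6) - 18) = -4 + (-21 - 18) = -4 - 39 = -43)
H(j) = -43/j
(H(-1*30) + (851 - 1*1406)) - 1538 = (-43/((-1*30)) + (851 - 1*1406)) - 1538 = (-43/(-30) + (851 - 1406)) - 1538 = (-43*(-1/30) - 555) - 1538 = (43/30 - 555) - 1538 = -16607/30 - 1538 = -62747/30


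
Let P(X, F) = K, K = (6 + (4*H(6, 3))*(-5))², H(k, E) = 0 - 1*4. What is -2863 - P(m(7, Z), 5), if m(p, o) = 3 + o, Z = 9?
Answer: -10259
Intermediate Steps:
H(k, E) = -4 (H(k, E) = 0 - 4 = -4)
K = 7396 (K = (6 + (4*(-4))*(-5))² = (6 - 16*(-5))² = (6 + 80)² = 86² = 7396)
P(X, F) = 7396
-2863 - P(m(7, Z), 5) = -2863 - 1*7396 = -2863 - 7396 = -10259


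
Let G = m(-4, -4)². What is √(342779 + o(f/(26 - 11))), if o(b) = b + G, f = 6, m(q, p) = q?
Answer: √8569885/5 ≈ 585.49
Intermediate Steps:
G = 16 (G = (-4)² = 16)
o(b) = 16 + b (o(b) = b + 16 = 16 + b)
√(342779 + o(f/(26 - 11))) = √(342779 + (16 + 6/(26 - 11))) = √(342779 + (16 + 6/15)) = √(342779 + (16 + 6*(1/15))) = √(342779 + (16 + ⅖)) = √(342779 + 82/5) = √(1713977/5) = √8569885/5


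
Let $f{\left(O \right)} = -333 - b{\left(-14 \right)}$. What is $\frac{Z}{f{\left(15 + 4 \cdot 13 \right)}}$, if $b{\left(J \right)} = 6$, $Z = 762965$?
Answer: $- \frac{762965}{339} \approx -2250.6$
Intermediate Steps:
$f{\left(O \right)} = -339$ ($f{\left(O \right)} = -333 - 6 = -339$)
$\frac{Z}{f{\left(15 + 4 \cdot 13 \right)}} = \frac{762965}{-339} = 762965 \left(- \frac{1}{339}\right) = - \frac{762965}{339}$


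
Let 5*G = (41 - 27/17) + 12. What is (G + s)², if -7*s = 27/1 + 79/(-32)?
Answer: 16654160601/362521600 ≈ 45.940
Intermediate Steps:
s = -785/224 (s = -(27/1 + 79/(-32))/7 = -(27*1 + 79*(-1/32))/7 = -(27 - 79/32)/7 = -⅐*785/32 = -785/224 ≈ -3.5045)
G = 874/85 (G = ((41 - 27/17) + 12)/5 = (670/17 + 12)/5 = (⅕)*(874/17) = 874/85 ≈ 10.282)
(G + s)² = (874/85 - 785/224)² = (129051/19040)² = 16654160601/362521600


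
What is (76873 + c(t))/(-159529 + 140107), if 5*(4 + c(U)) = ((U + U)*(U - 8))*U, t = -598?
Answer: 11103377/2490 ≈ 4459.2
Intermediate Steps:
c(U) = -4 + 2*U²*(-8 + U)/5 (c(U) = -4 + (((U + U)*(U - 8))*U)/5 = -4 + (((2*U)*(-8 + U))*U)/5 = -4 + ((2*U*(-8 + U))*U)/5 = -4 + (2*U²*(-8 + U))/5 = -4 + 2*U²*(-8 + U)/5)
(76873 + c(t))/(-159529 + 140107) = (76873 + (-4 - 16/5*(-598)² + (⅖)*(-598)³))/(-159529 + 140107) = (76873 + (-4 - 16/5*357604 + (⅖)*(-213847192)))/(-19422) = (76873 + (-4 - 5721664/5 - 427694384/5))*(-1/19422) = (76873 - 433416068/5)*(-1/19422) = -433031703/5*(-1/19422) = 11103377/2490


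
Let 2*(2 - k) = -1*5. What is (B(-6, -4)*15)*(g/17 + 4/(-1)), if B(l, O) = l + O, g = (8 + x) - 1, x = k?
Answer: 8475/17 ≈ 498.53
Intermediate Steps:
k = 9/2 (k = 2 - (-1)*5/2 = 2 - ½*(-5) = 2 + 5/2 = 9/2 ≈ 4.5000)
x = 9/2 ≈ 4.5000
g = 23/2 (g = (8 + 9/2) - 1 = 25/2 - 1 = 23/2 ≈ 11.500)
B(l, O) = O + l
(B(-6, -4)*15)*(g/17 + 4/(-1)) = ((-4 - 6)*15)*((23/2)/17 + 4/(-1)) = (-10*15)*((23/2)*(1/17) + 4*(-1)) = -150*(23/34 - 4) = -150*(-113/34) = 8475/17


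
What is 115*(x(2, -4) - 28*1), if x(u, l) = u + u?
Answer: -2760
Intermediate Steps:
x(u, l) = 2*u
115*(x(2, -4) - 28*1) = 115*(2*2 - 28*1) = 115*(4 - 28) = 115*(-24) = -2760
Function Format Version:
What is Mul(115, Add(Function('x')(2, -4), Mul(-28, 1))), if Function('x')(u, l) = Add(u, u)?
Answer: -2760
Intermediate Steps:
Function('x')(u, l) = Mul(2, u)
Mul(115, Add(Function('x')(2, -4), Mul(-28, 1))) = Mul(115, Add(Mul(2, 2), Mul(-28, 1))) = Mul(115, Add(4, -28)) = Mul(115, -24) = -2760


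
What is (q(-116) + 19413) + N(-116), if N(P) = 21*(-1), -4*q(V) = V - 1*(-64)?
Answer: 19405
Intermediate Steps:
q(V) = -16 - V/4 (q(V) = -(V - 1*(-64))/4 = -(V + 64)/4 = -(64 + V)/4 = -16 - V/4)
N(P) = -21
(q(-116) + 19413) + N(-116) = ((-16 - ¼*(-116)) + 19413) - 21 = ((-16 + 29) + 19413) - 21 = (13 + 19413) - 21 = 19426 - 21 = 19405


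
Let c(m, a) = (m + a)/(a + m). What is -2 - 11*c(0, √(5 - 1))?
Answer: -13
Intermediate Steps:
c(m, a) = 1 (c(m, a) = (a + m)/(a + m) = 1)
-2 - 11*c(0, √(5 - 1)) = -2 - 11*1 = -2 - 11 = -13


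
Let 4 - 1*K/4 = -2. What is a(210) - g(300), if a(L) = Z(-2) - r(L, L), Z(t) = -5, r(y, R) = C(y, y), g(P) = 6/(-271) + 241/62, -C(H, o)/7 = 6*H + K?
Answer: 150867427/16802 ≈ 8979.1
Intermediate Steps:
K = 24 (K = 16 - 4*(-2) = 16 + 8 = 24)
C(H, o) = -168 - 42*H (C(H, o) = -7*(6*H + 24) = -7*(24 + 6*H) = -168 - 42*H)
g(P) = 64939/16802 (g(P) = 6*(-1/271) + 241*(1/62) = -6/271 + 241/62 = 64939/16802)
r(y, R) = -168 - 42*y
a(L) = 163 + 42*L (a(L) = -5 - (-168 - 42*L) = -5 + (168 + 42*L) = 163 + 42*L)
a(210) - g(300) = (163 + 42*210) - 1*64939/16802 = (163 + 8820) - 64939/16802 = 8983 - 64939/16802 = 150867427/16802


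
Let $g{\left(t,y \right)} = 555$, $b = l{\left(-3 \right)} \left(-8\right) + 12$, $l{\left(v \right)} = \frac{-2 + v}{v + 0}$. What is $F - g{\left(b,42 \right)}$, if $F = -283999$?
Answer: $-284554$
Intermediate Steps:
$l{\left(v \right)} = \frac{-2 + v}{v}$
$b = - \frac{4}{3}$ ($b = \frac{-2 - 3}{-3} \left(-8\right) + 12 = \left(- \frac{1}{3}\right) \left(-5\right) \left(-8\right) + 12 = \frac{5}{3} \left(-8\right) + 12 = - \frac{40}{3} + 12 = - \frac{4}{3} \approx -1.3333$)
$F - g{\left(b,42 \right)} = -283999 - 555 = -284554$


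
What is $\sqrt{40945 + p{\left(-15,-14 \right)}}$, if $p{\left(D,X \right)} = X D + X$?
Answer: $\sqrt{41141} \approx 202.83$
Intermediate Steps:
$p{\left(D,X \right)} = X + D X$ ($p{\left(D,X \right)} = D X + X = X + D X$)
$\sqrt{40945 + p{\left(-15,-14 \right)}} = \sqrt{40945 - 14 \left(1 - 15\right)} = \sqrt{40945 - -196} = \sqrt{40945 + 196} = \sqrt{41141}$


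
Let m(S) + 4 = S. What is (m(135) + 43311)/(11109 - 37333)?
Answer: -21721/13112 ≈ -1.6566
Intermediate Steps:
m(S) = -4 + S
(m(135) + 43311)/(11109 - 37333) = ((-4 + 135) + 43311)/(11109 - 37333) = (131 + 43311)/(-26224) = 43442*(-1/26224) = -21721/13112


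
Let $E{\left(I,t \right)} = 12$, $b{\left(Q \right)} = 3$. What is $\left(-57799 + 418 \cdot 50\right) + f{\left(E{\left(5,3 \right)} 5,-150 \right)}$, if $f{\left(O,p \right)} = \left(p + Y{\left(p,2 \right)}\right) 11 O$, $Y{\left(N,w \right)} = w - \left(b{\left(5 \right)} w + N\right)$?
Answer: $-39539$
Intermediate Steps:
$Y{\left(N,w \right)} = - N - 2 w$ ($Y{\left(N,w \right)} = w - \left(3 w + N\right) = w - \left(N + 3 w\right) = - N - 2 w$)
$f{\left(O,p \right)} = - 44 O$ ($f{\left(O,p \right)} = \left(p - \left(4 + p\right)\right) 11 O = \left(-4\right) 11 O = - 44 O$)
$\left(-57799 + 418 \cdot 50\right) + f{\left(E{\left(5,3 \right)} 5,-150 \right)} = \left(-57799 + 418 \cdot 50\right) - 44 \cdot 12 \cdot 5 = \left(-57799 + 20900\right) - 2640 = -36899 - 2640 = -39539$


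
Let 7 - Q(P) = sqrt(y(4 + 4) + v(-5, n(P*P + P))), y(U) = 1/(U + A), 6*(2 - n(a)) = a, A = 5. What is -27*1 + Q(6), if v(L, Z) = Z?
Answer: -20 - 8*I*sqrt(13)/13 ≈ -20.0 - 2.2188*I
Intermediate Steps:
n(a) = 2 - a/6
y(U) = 1/(5 + U) (y(U) = 1/(U + 5) = 1/(5 + U))
Q(P) = 7 - sqrt(27/13 - P/6 - P**2/6) (Q(P) = 7 - sqrt(1/(5 + (4 + 4)) + (2 - (P*P + P)/6)) = 7 - sqrt(1/(5 + 8) + (2 - (P**2 + P)/6)) = 7 - sqrt(1/13 + (2 - (P + P**2)/6)) = 7 - sqrt(1/13 + (2 + (-P/6 - P**2/6))) = 7 - sqrt(1/13 + (2 - P/6 - P**2/6)) = 7 - sqrt(27/13 - P/6 - P**2/6))
-27*1 + Q(6) = -27*1 + (7 - sqrt(78)*sqrt(162 - 13*6*(1 + 6))/78) = -27 + (7 - sqrt(78)*sqrt(162 - 13*6*7)/78) = -27 + (7 - sqrt(78)*sqrt(162 - 546)/78) = -27 + (7 - sqrt(78)*sqrt(-384)/78) = -27 + (7 - sqrt(78)*8*I*sqrt(6)/78) = -27 + (7 - 8*I*sqrt(13)/13) = -20 - 8*I*sqrt(13)/13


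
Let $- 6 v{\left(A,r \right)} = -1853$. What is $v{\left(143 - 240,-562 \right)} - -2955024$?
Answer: $\frac{17731997}{6} \approx 2.9553 \cdot 10^{6}$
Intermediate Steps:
$v{\left(A,r \right)} = \frac{1853}{6}$ ($v{\left(A,r \right)} = \left(- \frac{1}{6}\right) \left(-1853\right) = \frac{1853}{6}$)
$v{\left(143 - 240,-562 \right)} - -2955024 = \frac{1853}{6} - -2955024 = \frac{1853}{6} + 2955024 = \frac{17731997}{6}$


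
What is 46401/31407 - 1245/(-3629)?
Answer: 3640192/1999579 ≈ 1.8205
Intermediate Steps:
46401/31407 - 1245/(-3629) = 46401*(1/31407) - 1245*(-1/3629) = 15467/10469 + 1245/3629 = 3640192/1999579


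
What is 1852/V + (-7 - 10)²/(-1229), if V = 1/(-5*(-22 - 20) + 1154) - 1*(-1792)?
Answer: 2398211791/3004031181 ≈ 0.79833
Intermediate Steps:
V = 2444289/1364 (V = 1/(-5*(-42) + 1154) + 1792 = 1/(210 + 1154) + 1792 = 1/1364 + 1792 = 2444289/1364 ≈ 1792.0)
1852/V + (-7 - 10)²/(-1229) = 1852/(2444289/1364) + (-7 - 10)²/(-1229) = 1852*(1364/2444289) + (-17)²*(-1/1229) = 2526128/2444289 + 289*(-1/1229) = 2526128/2444289 - 289/1229 = 2398211791/3004031181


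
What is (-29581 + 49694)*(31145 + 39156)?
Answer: 1413964013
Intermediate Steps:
(-29581 + 49694)*(31145 + 39156) = 20113*70301 = 1413964013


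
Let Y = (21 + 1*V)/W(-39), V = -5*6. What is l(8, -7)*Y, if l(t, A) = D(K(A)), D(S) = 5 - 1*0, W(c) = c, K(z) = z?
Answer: 15/13 ≈ 1.1538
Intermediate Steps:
V = -30
D(S) = 5 (D(S) = 5 + 0 = 5)
l(t, A) = 5
Y = 3/13 (Y = (21 + 1*(-30))/(-39) = (21 - 30)*(-1/39) = -9*(-1/39) = 3/13 ≈ 0.23077)
l(8, -7)*Y = 5*(3/13) = 15/13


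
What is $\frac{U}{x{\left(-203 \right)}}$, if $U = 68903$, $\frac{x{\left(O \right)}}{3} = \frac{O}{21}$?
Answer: $- \frac{68903}{29} \approx -2376.0$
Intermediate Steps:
$x{\left(O \right)} = \frac{O}{7}$ ($x{\left(O \right)} = 3 \frac{O}{21} = \frac{O}{7}$)
$\frac{U}{x{\left(-203 \right)}} = \frac{68903}{\frac{1}{7} \left(-203\right)} = \frac{68903}{-29} = 68903 \left(- \frac{1}{29}\right) = - \frac{68903}{29}$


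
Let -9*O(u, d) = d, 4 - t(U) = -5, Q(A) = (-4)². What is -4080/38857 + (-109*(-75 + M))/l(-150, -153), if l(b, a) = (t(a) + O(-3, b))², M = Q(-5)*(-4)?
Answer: 15377001/671671 ≈ 22.894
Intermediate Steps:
Q(A) = 16
t(U) = 9 (t(U) = 4 - 1*(-5) = 4 + 5 = 9)
O(u, d) = -d/9
M = -64 (M = 16*(-4) = -64)
l(b, a) = (9 - b/9)²
-4080/38857 + (-109*(-75 + M))/l(-150, -153) = -4080/38857 + (-109*(-75 - 64))/(((-81 - 150)²/81)) = -4080*1/38857 + (-109*(-139))/(((1/81)*(-231)²)) = -4080/38857 + 15151/(((1/81)*53361)) = -4080/38857 + 15151/(5929/9) = -4080/38857 + 15151*(9/5929) = -4080/38857 + 136359/5929 = 15377001/671671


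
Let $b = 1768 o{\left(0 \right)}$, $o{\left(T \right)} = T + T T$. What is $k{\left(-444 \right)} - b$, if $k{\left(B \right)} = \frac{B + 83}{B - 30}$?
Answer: $\frac{361}{474} \approx 0.7616$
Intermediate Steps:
$o{\left(T \right)} = T + T^{2}$
$k{\left(B \right)} = \frac{83 + B}{-30 + B}$
$b = 0$ ($b = 1768 \cdot 0 \left(1 + 0\right) = 1768 \cdot 0 \cdot 1 = 1768 \cdot 0 = 0$)
$k{\left(-444 \right)} - b = \frac{83 - 444}{-30 - 444} - 0 = \frac{1}{-474} \left(-361\right) + 0 = \left(- \frac{1}{474}\right) \left(-361\right) + 0 = \frac{361}{474} + 0 = \frac{361}{474}$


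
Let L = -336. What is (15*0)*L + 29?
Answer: 29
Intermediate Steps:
(15*0)*L + 29 = (15*0)*(-336) + 29 = 0*(-336) + 29 = 0 + 29 = 29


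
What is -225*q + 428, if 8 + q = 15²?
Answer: -48397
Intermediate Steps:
q = 217 (q = -8 + 15² = -8 + 225 = 217)
-225*q + 428 = -225*217 + 428 = -48825 + 428 = -48397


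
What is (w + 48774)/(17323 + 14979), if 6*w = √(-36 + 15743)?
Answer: 24387/16151 + √15707/193812 ≈ 1.5106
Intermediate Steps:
w = √15707/6 (w = √(-36 + 15743)/6 = √15707/6 ≈ 20.888)
(w + 48774)/(17323 + 14979) = (√15707/6 + 48774)/(17323 + 14979) = (48774 + √15707/6)/32302 = (48774 + √15707/6)*(1/32302) = 24387/16151 + √15707/193812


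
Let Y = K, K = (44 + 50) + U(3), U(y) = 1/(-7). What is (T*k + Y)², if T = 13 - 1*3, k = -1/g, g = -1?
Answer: 528529/49 ≈ 10786.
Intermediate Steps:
U(y) = -⅐
k = 1 (k = -1/(-1) = -1*(-1) = 1)
K = 657/7 (K = (44 + 50) - ⅐ = 94 - ⅐ = 657/7 ≈ 93.857)
T = 10 (T = 13 - 3 = 10)
Y = 657/7 ≈ 93.857
(T*k + Y)² = (10*1 + 657/7)² = (10 + 657/7)² = (727/7)² = 528529/49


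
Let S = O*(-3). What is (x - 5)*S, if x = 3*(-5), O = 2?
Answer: 120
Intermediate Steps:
x = -15
S = -6 (S = 2*(-3) = -6)
(x - 5)*S = (-15 - 5)*(-6) = -20*(-6) = 120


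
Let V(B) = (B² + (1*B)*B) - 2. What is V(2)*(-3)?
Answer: -18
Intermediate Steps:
V(B) = -2 + 2*B² (V(B) = (B² + B*B) - 2 = (B² + B²) - 2 = 2*B² - 2 = -2 + 2*B²)
V(2)*(-3) = (-2 + 2*2²)*(-3) = (-2 + 2*4)*(-3) = (-2 + 8)*(-3) = 6*(-3) = -18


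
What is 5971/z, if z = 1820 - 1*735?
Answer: 853/155 ≈ 5.5032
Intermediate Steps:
z = 1085 (z = 1820 - 735 = 1085)
5971/z = 5971/1085 = 5971*(1/1085) = 853/155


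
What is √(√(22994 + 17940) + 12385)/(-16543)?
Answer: -√(12385 + √40934)/16543 ≈ -0.0067819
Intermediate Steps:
√(√(22994 + 17940) + 12385)/(-16543) = √(√40934 + 12385)*(-1/16543) = √(12385 + √40934)*(-1/16543) = -√(12385 + √40934)/16543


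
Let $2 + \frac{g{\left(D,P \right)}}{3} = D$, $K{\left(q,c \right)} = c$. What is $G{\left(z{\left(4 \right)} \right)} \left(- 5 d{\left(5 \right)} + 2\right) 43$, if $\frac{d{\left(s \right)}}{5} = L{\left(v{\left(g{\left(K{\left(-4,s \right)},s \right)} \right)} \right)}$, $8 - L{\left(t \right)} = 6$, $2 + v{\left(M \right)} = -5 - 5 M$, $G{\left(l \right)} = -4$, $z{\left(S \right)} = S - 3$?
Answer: $8256$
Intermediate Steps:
$z{\left(S \right)} = -3 + S$
$g{\left(D,P \right)} = -6 + 3 D$
$v{\left(M \right)} = -7 - 5 M$ ($v{\left(M \right)} = -2 - \left(5 + 5 M\right) = -7 - 5 M$)
$L{\left(t \right)} = 2$ ($L{\left(t \right)} = 8 - 6 = 2$)
$d{\left(s \right)} = 10$ ($d{\left(s \right)} = 5 \cdot 2 = 10$)
$G{\left(z{\left(4 \right)} \right)} \left(- 5 d{\left(5 \right)} + 2\right) 43 = - 4 \left(\left(-5\right) 10 + 2\right) 43 = - 4 \left(-50 + 2\right) 43 = \left(-4\right) \left(-48\right) 43 = 192 \cdot 43 = 8256$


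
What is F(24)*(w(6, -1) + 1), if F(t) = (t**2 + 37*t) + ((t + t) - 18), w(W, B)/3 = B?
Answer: -2988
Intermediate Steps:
w(W, B) = 3*B
F(t) = -18 + t**2 + 39*t (F(t) = (t**2 + 37*t) + (2*t - 18) = (t**2 + 37*t) + (-18 + 2*t) = -18 + t**2 + 39*t)
F(24)*(w(6, -1) + 1) = (-18 + 24**2 + 39*24)*(3*(-1) + 1) = (-18 + 576 + 936)*(-3 + 1) = 1494*(-2) = -2988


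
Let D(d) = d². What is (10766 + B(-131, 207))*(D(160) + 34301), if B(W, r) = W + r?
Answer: 649446642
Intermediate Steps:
(10766 + B(-131, 207))*(D(160) + 34301) = (10766 + (-131 + 207))*(160² + 34301) = (10766 + 76)*(25600 + 34301) = 10842*59901 = 649446642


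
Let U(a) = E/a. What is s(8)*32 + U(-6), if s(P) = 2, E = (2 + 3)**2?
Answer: 359/6 ≈ 59.833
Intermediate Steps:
E = 25 (E = 5**2 = 25)
U(a) = 25/a
s(8)*32 + U(-6) = 2*32 + 25/(-6) = 64 + 25*(-1/6) = 64 - 25/6 = 359/6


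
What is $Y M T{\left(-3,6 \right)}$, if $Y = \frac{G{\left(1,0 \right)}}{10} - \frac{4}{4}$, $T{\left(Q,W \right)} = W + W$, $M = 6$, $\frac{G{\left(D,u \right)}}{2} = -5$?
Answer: $-144$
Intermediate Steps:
$G{\left(D,u \right)} = -10$ ($G{\left(D,u \right)} = 2 \left(-5\right) = -10$)
$T{\left(Q,W \right)} = 2 W$
$Y = -2$ ($Y = - \frac{10}{10} - \frac{4}{4} = \left(-10\right) \frac{1}{10} - 1 = -1 - 1 = -2$)
$Y M T{\left(-3,6 \right)} = \left(-2\right) 6 \cdot 2 \cdot 6 = \left(-12\right) 12 = -144$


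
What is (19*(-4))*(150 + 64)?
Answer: -16264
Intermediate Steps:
(19*(-4))*(150 + 64) = -76*214 = -16264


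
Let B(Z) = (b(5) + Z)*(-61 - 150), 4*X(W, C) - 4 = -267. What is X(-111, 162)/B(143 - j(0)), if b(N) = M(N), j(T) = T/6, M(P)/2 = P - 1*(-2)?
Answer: 263/132508 ≈ 0.0019848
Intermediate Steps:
M(P) = 4 + 2*P (M(P) = 2*(P - 1*(-2)) = 2*(P + 2) = 2*(2 + P) = 4 + 2*P)
j(T) = T/6 (j(T) = T*(⅙) = T/6)
X(W, C) = -263/4 (X(W, C) = 1 + (¼)*(-267) = 1 - 267/4 = -263/4)
b(N) = 4 + 2*N
B(Z) = -2954 - 211*Z (B(Z) = ((4 + 2*5) + Z)*(-61 - 150) = ((4 + 10) + Z)*(-211) = (14 + Z)*(-211) = -2954 - 211*Z)
X(-111, 162)/B(143 - j(0)) = -263/(4*(-2954 - 211*(143 - 0/6))) = -263/(4*(-2954 - 211*(143 - 1*0))) = -263/(4*(-2954 - 211*(143 + 0))) = -263/(4*(-2954 - 211*143)) = -263/(4*(-2954 - 30173)) = -263/4/(-33127) = -263/4*(-1/33127) = 263/132508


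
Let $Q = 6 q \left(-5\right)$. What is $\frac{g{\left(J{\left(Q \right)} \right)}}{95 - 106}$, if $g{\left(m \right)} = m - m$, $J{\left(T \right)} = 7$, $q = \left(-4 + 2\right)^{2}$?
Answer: $0$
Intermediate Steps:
$q = 4$ ($q = \left(-2\right)^{2} = 4$)
$Q = -120$ ($Q = 6 \cdot 4 \left(-5\right) = 24 \left(-5\right) = -120$)
$g{\left(m \right)} = 0$
$\frac{g{\left(J{\left(Q \right)} \right)}}{95 - 106} = \frac{1}{95 - 106} \cdot 0 = \frac{1}{-11} \cdot 0 = \left(- \frac{1}{11}\right) 0 = 0$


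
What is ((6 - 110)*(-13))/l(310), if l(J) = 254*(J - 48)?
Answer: 338/16637 ≈ 0.020316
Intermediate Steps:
l(J) = -12192 + 254*J (l(J) = 254*(-48 + J) = -12192 + 254*J)
((6 - 110)*(-13))/l(310) = ((6 - 110)*(-13))/(-12192 + 254*310) = (-104*(-13))/(-12192 + 78740) = 1352/66548 = 1352*(1/66548) = 338/16637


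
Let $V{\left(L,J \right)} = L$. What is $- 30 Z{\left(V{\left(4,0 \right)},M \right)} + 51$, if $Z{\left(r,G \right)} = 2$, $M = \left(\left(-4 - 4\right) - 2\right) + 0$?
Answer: $-9$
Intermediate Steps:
$M = -10$ ($M = \left(\left(-4 - 4\right) - 2\right) + 0 = \left(-8 - 2\right) + 0 = -10 + 0 = -10$)
$- 30 Z{\left(V{\left(4,0 \right)},M \right)} + 51 = \left(-30\right) 2 + 51 = -60 + 51 = -9$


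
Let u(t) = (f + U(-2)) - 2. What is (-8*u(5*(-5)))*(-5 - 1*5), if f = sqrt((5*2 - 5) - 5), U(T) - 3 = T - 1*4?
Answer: -400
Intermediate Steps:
U(T) = -1 + T (U(T) = 3 + (T - 1*4) = 3 + (T - 4) = 3 + (-4 + T) = -1 + T)
f = 0 (f = sqrt((10 - 5) - 5) = sqrt(5 - 5) = sqrt(0) = 0)
u(t) = -5 (u(t) = (0 + (-1 - 2)) - 2 = (0 - 3) - 2 = -3 - 2 = -5)
(-8*u(5*(-5)))*(-5 - 1*5) = (-8*(-5))*(-5 - 1*5) = 40*(-5 - 5) = 40*(-10) = -400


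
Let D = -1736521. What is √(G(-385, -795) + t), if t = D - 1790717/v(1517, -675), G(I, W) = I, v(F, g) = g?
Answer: I*√3511862499/45 ≈ 1316.9*I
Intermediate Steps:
t = -1170360958/675 (t = -1736521 - 1790717/(-675) = -1736521 - 1790717*(-1/675) = -1736521 + 1790717/675 = -1170360958/675 ≈ -1.7339e+6)
√(G(-385, -795) + t) = √(-385 - 1170360958/675) = √(-1170620833/675) = I*√3511862499/45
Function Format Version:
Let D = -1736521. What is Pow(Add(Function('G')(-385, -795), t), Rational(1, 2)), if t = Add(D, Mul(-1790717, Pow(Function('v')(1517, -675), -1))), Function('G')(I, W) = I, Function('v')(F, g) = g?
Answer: Mul(Rational(1, 45), I, Pow(3511862499, Rational(1, 2))) ≈ Mul(1316.9, I)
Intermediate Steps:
t = Rational(-1170360958, 675) (t = Add(-1736521, Mul(-1790717, Pow(-675, -1))) = Add(-1736521, Mul(-1790717, Rational(-1, 675))) = Add(-1736521, Rational(1790717, 675)) = Rational(-1170360958, 675) ≈ -1.7339e+6)
Pow(Add(Function('G')(-385, -795), t), Rational(1, 2)) = Pow(Add(-385, Rational(-1170360958, 675)), Rational(1, 2)) = Pow(Rational(-1170620833, 675), Rational(1, 2)) = Mul(Rational(1, 45), I, Pow(3511862499, Rational(1, 2)))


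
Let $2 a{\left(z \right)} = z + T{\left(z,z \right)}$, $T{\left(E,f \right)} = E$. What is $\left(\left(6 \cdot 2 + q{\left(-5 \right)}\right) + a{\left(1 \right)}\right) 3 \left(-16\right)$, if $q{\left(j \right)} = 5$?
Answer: $-864$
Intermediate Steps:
$a{\left(z \right)} = z$ ($a{\left(z \right)} = \frac{z + z}{2} = \frac{2 z}{2} = z$)
$\left(\left(6 \cdot 2 + q{\left(-5 \right)}\right) + a{\left(1 \right)}\right) 3 \left(-16\right) = \left(\left(6 \cdot 2 + 5\right) + 1\right) 3 \left(-16\right) = \left(\left(12 + 5\right) + 1\right) 3 \left(-16\right) = \left(17 + 1\right) 3 \left(-16\right) = 18 \cdot 3 \left(-16\right) = 54 \left(-16\right) = -864$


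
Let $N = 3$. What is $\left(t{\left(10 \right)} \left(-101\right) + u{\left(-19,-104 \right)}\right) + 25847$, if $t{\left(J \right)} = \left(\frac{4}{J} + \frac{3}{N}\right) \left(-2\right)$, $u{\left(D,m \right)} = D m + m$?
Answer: $\frac{140009}{5} \approx 28002.0$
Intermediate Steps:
$u{\left(D,m \right)} = m + D m$
$t{\left(J \right)} = -2 - \frac{8}{J}$ ($t{\left(J \right)} = \left(\frac{4}{J} + \frac{3}{3}\right) \left(-2\right) = \left(\frac{4}{J} + 3 \cdot \frac{1}{3}\right) \left(-2\right) = \left(\frac{4}{J} + 1\right) \left(-2\right) = \left(1 + \frac{4}{J}\right) \left(-2\right) = -2 - \frac{8}{J}$)
$\left(t{\left(10 \right)} \left(-101\right) + u{\left(-19,-104 \right)}\right) + 25847 = \left(\left(-2 - \frac{8}{10}\right) \left(-101\right) - 104 \left(1 - 19\right)\right) + 25847 = \left(\left(-2 - \frac{4}{5}\right) \left(-101\right) - -1872\right) + 25847 = \left(\left(-2 - \frac{4}{5}\right) \left(-101\right) + 1872\right) + 25847 = \left(\left(- \frac{14}{5}\right) \left(-101\right) + 1872\right) + 25847 = \left(\frac{1414}{5} + 1872\right) + 25847 = \frac{10774}{5} + 25847 = \frac{140009}{5}$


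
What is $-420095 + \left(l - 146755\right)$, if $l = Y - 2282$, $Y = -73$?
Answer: $-569205$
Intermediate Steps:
$l = -2355$ ($l = -73 - 2282 = -2355$)
$-420095 + \left(l - 146755\right) = -420095 - 149110 = -569205$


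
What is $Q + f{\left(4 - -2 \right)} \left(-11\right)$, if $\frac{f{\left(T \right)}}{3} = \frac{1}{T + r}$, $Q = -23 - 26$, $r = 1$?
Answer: $- \frac{376}{7} \approx -53.714$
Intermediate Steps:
$Q = -49$ ($Q = -23 - 26 = -49$)
$f{\left(T \right)} = \frac{3}{1 + T}$ ($f{\left(T \right)} = \frac{3}{T + 1} = \frac{3}{1 + T}$)
$Q + f{\left(4 - -2 \right)} \left(-11\right) = -49 + \frac{3}{1 + \left(4 - -2\right)} \left(-11\right) = -49 + \frac{3}{1 + \left(4 + 2\right)} \left(-11\right) = -49 + \frac{3}{1 + 6} \left(-11\right) = -49 + \frac{3}{7} \left(-11\right) = -49 - \frac{33}{7} = - \frac{376}{7}$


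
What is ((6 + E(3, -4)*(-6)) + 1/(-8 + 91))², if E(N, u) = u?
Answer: 6205081/6889 ≈ 900.72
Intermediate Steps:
((6 + E(3, -4)*(-6)) + 1/(-8 + 91))² = ((6 - 4*(-6)) + 1/(-8 + 91))² = ((6 + 24) + 1/83)² = (30 + 1/83)² = (2491/83)² = 6205081/6889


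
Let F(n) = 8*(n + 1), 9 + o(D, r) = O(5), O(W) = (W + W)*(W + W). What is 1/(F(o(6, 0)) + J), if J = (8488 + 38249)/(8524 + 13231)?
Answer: 21755/16058417 ≈ 0.0013547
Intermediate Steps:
O(W) = 4*W² (O(W) = (2*W)*(2*W) = 4*W²)
o(D, r) = 91 (o(D, r) = -9 + 4*5² = -9 + 4*25 = -9 + 100 = 91)
J = 46737/21755 ≈ 2.1483
F(n) = 8 + 8*n (F(n) = 8*(1 + n) = 8 + 8*n)
1/(F(o(6, 0)) + J) = 1/((8 + 8*91) + 46737/21755) = 1/((8 + 728) + 46737/21755) = 1/(736 + 46737/21755) = 1/(16058417/21755) = 21755/16058417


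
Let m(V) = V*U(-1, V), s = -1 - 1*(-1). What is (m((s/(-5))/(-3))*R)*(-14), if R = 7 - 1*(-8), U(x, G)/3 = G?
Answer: 0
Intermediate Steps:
s = 0 (s = -1 + 1 = 0)
U(x, G) = 3*G
m(V) = 3*V**2 (m(V) = V*(3*V) = 3*V**2)
R = 15 (R = 7 + 8 = 15)
(m((s/(-5))/(-3))*R)*(-14) = ((3*((0/(-5))/(-3))**2)*15)*(-14) = ((3*((0*(-1/5))*(-1/3))**2)*15)*(-14) = ((3*(0*(-1/3))**2)*15)*(-14) = ((3*0**2)*15)*(-14) = ((3*0)*15)*(-14) = (0*15)*(-14) = 0*(-14) = 0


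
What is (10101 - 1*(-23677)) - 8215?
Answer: 25563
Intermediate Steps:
(10101 - 1*(-23677)) - 8215 = (10101 + 23677) - 8215 = 33778 - 8215 = 25563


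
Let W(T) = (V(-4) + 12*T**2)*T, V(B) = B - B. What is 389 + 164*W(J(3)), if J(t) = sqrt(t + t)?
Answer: 389 + 11808*sqrt(6) ≈ 29313.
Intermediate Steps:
V(B) = 0
J(t) = sqrt(2)*sqrt(t) (J(t) = sqrt(2*t) = sqrt(2)*sqrt(t))
W(T) = 12*T**3 (W(T) = (0 + 12*T**2)*T = (12*T**2)*T = 12*T**3)
389 + 164*W(J(3)) = 389 + 164*(12*(sqrt(2)*sqrt(3))**3) = 389 + 164*(12*(sqrt(6))**3) = 389 + 164*(12*(6*sqrt(6))) = 389 + 164*(72*sqrt(6)) = 389 + 11808*sqrt(6)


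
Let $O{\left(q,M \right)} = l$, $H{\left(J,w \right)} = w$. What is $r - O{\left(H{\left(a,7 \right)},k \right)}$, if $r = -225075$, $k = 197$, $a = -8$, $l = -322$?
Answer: $-224753$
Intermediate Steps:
$O{\left(q,M \right)} = -322$
$r - O{\left(H{\left(a,7 \right)},k \right)} = -225075 - -322 = -225075 + 322 = -224753$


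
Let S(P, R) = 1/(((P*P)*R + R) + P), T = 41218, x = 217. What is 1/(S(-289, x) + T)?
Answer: 18123985/747034413731 ≈ 2.4261e-5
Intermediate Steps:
S(P, R) = 1/(P + R + R*P²) (S(P, R) = 1/((P²*R + R) + P) = 1/((R*P² + R) + P) = 1/((R + R*P²) + P) = 1/(P + R + R*P²))
1/(S(-289, x) + T) = 1/(1/(-289 + 217 + 217*(-289)²) + 41218) = 1/(1/(-289 + 217 + 217*83521) + 41218) = 1/(1/(-289 + 217 + 18124057) + 41218) = 1/(1/18123985 + 41218) = 1/(747034413731/18123985) = 18123985/747034413731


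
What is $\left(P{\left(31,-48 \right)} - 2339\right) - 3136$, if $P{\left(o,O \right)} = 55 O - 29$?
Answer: $-8144$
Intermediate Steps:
$P{\left(o,O \right)} = -29 + 55 O$
$\left(P{\left(31,-48 \right)} - 2339\right) - 3136 = \left(\left(-29 + 55 \left(-48\right)\right) - 2339\right) - 3136 = \left(\left(-29 - 2640\right) - 2339\right) - 3136 = \left(-2669 - 2339\right) - 3136 = -5008 - 3136 = -8144$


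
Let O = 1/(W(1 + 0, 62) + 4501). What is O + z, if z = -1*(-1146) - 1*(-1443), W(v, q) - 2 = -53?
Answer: 11521051/4450 ≈ 2589.0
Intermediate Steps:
W(v, q) = -51 (W(v, q) = 2 - 53 = -51)
O = 1/4450 (O = 1/(-51 + 4501) = 1/4450 ≈ 0.00022472)
z = 2589 (z = 1146 + 1443 = 2589)
O + z = 1/4450 + 2589 = 11521051/4450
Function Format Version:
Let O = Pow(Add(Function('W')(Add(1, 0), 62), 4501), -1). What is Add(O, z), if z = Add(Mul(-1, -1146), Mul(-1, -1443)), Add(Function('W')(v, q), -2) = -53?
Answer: Rational(11521051, 4450) ≈ 2589.0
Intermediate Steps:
Function('W')(v, q) = -51 (Function('W')(v, q) = Add(2, -53) = -51)
O = Rational(1, 4450) (O = Pow(Add(-51, 4501), -1) = Pow(4450, -1) = Rational(1, 4450) ≈ 0.00022472)
z = 2589 (z = Add(1146, 1443) = 2589)
Add(O, z) = Add(Rational(1, 4450), 2589) = Rational(11521051, 4450)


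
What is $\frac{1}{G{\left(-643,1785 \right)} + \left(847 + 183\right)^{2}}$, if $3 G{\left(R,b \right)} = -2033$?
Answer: $\frac{3}{3180667} \approx 9.432 \cdot 10^{-7}$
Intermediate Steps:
$G{\left(R,b \right)} = - \frac{2033}{3}$ ($G{\left(R,b \right)} = \frac{1}{3} \left(-2033\right) = - \frac{2033}{3}$)
$\frac{1}{G{\left(-643,1785 \right)} + \left(847 + 183\right)^{2}} = \frac{1}{- \frac{2033}{3} + \left(847 + 183\right)^{2}} = \frac{1}{- \frac{2033}{3} + 1030^{2}} = \frac{1}{- \frac{2033}{3} + 1060900} = \frac{1}{\frac{3180667}{3}} = \frac{3}{3180667}$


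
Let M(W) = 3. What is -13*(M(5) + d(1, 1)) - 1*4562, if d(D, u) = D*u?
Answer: -4614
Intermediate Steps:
-13*(M(5) + d(1, 1)) - 1*4562 = -13*(3 + 1*1) - 1*4562 = -13*(3 + 1) - 4562 = -13*4 - 4562 = -52 - 4562 = -4614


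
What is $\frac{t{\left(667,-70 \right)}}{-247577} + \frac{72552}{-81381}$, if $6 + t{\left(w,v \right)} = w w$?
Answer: $- \frac{18055743309}{6716021279} \approx -2.6885$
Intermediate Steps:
$t{\left(w,v \right)} = -6 + w^{2}$ ($t{\left(w,v \right)} = -6 + w w = -6 + w^{2}$)
$\frac{t{\left(667,-70 \right)}}{-247577} + \frac{72552}{-81381} = \frac{-6 + 667^{2}}{-247577} + \frac{72552}{-81381} = \left(-6 + 444889\right) \left(- \frac{1}{247577}\right) + 72552 \left(- \frac{1}{81381}\right) = 444883 \left(- \frac{1}{247577}\right) - \frac{24184}{27127} = - \frac{444883}{247577} - \frac{24184}{27127} = - \frac{18055743309}{6716021279}$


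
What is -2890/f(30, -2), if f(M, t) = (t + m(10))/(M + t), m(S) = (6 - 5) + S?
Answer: -80920/9 ≈ -8991.1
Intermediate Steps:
m(S) = 1 + S
f(M, t) = (11 + t)/(M + t) (f(M, t) = (t + (1 + 10))/(M + t) = (t + 11)/(M + t) = (11 + t)/(M + t))
-2890/f(30, -2) = -2890*(30 - 2)/(11 - 2) = -2890/(9/28) = -2890/((1/28)*9) = -2890/9/28 = -2890*28/9 = -80920/9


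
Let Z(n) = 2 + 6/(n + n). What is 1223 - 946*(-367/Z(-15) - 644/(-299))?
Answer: 22471529/117 ≈ 1.9206e+5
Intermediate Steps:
Z(n) = 2 + 3/n (Z(n) = 2 + 6/(2*n) = 2 + (1/(2*n))*6 = 2 + 3/n)
1223 - 946*(-367/Z(-15) - 644/(-299)) = 1223 - 946*(-367/(2 + 3/(-15)) - 644/(-299)) = 1223 - 946*(-367/(2 + 3*(-1/15)) - 644*(-1/299)) = 1223 - 946*(-367/(2 - ⅕) + 28/13) = 1223 - 946*(-367/9/5 + 28/13) = 1223 - 946*(-367*5/9 + 28/13) = 1223 - 946*(-1835/9 + 28/13) = 1223 - 946*(-23603/117) = 1223 + 22328438/117 = 22471529/117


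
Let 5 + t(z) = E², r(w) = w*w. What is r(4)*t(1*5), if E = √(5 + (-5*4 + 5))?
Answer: -240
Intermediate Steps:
E = I*√10 (E = √(5 + (-20 + 5)) = √(5 - 15) = √(-10) = I*√10 ≈ 3.1623*I)
r(w) = w²
t(z) = -15 (t(z) = -5 + (I*√10)² = -5 - 10 = -15)
r(4)*t(1*5) = 4²*(-15) = 16*(-15) = -240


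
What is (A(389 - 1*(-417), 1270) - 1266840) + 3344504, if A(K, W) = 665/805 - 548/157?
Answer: 7502435083/3611 ≈ 2.0777e+6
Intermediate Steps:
A(K, W) = -9621/3611 (A(K, W) = 665*(1/805) - 548*1/157 = 19/23 - 548/157 = -9621/3611)
(A(389 - 1*(-417), 1270) - 1266840) + 3344504 = (-9621/3611 - 1266840) + 3344504 = -4574568861/3611 + 3344504 = 7502435083/3611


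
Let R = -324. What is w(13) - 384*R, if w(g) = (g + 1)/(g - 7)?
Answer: 373255/3 ≈ 1.2442e+5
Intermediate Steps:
w(g) = (1 + g)/(-7 + g)
w(13) - 384*R = (1 + 13)/(-7 + 13) - 384*(-324) = 14/6 + 124416 = (⅙)*14 + 124416 = 7/3 + 124416 = 373255/3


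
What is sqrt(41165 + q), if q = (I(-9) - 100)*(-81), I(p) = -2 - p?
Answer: sqrt(48698) ≈ 220.68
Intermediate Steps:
q = 7533 (q = ((-2 - 1*(-9)) - 100)*(-81) = ((-2 + 9) - 100)*(-81) = (7 - 100)*(-81) = -93*(-81) = 7533)
sqrt(41165 + q) = sqrt(41165 + 7533) = sqrt(48698)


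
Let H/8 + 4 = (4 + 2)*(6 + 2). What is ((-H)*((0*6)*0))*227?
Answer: 0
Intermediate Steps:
H = 352 (H = -32 + 8*((4 + 2)*(6 + 2)) = -32 + 8*(6*8) = -32 + 8*48 = -32 + 384 = 352)
((-H)*((0*6)*0))*227 = ((-1*352)*((0*6)*0))*227 = -0*0*227 = -352*0*227 = 0*227 = 0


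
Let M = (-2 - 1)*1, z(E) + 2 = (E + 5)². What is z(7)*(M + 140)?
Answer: 19454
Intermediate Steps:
z(E) = -2 + (5 + E)² (z(E) = -2 + (E + 5)² = -2 + (5 + E)²)
M = -3 (M = -3*1 = -3)
z(7)*(M + 140) = (-2 + (5 + 7)²)*(-3 + 140) = (-2 + 12²)*137 = (-2 + 144)*137 = 142*137 = 19454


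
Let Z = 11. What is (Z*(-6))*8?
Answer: -528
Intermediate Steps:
(Z*(-6))*8 = (11*(-6))*8 = -66*8 = -528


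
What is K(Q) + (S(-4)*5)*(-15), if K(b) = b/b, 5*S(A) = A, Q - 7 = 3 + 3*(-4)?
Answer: 61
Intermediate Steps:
Q = -2 (Q = 7 + (3 + 3*(-4)) = 7 + (3 - 12) = 7 - 9 = -2)
S(A) = A/5
K(b) = 1
K(Q) + (S(-4)*5)*(-15) = 1 + (((⅕)*(-4))*5)*(-15) = 1 - ⅘*5*(-15) = 1 - 4*(-15) = 1 + 60 = 61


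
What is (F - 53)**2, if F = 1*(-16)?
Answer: 4761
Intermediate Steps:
F = -16
(F - 53)**2 = (-16 - 53)**2 = (-69)**2 = 4761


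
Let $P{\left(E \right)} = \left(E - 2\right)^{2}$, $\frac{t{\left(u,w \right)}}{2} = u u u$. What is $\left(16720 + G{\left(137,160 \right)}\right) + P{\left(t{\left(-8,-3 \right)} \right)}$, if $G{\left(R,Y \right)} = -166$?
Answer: $1069230$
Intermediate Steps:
$t{\left(u,w \right)} = 2 u^{3}$ ($t{\left(u,w \right)} = 2 u u u = 2 u^{2} u = 2 u^{3}$)
$P{\left(E \right)} = \left(-2 + E\right)^{2}$
$\left(16720 + G{\left(137,160 \right)}\right) + P{\left(t{\left(-8,-3 \right)} \right)} = \left(16720 - 166\right) + \left(-2 + 2 \left(-8\right)^{3}\right)^{2} = 16554 + \left(-2 + 2 \left(-512\right)\right)^{2} = 16554 + \left(-2 - 1024\right)^{2} = 16554 + \left(-1026\right)^{2} = 16554 + 1052676 = 1069230$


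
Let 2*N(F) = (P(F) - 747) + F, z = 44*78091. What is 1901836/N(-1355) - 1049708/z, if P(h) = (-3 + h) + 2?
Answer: -11427501833/10386103 ≈ -1100.3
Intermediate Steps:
z = 3436004
P(h) = -1 + h
N(F) = -374 + F (N(F) = (((-1 + F) - 747) + F)/2 = ((-748 + F) + F)/2 = (-748 + 2*F)/2 = -374 + F)
1901836/N(-1355) - 1049708/z = 1901836/(-374 - 1355) - 1049708/3436004 = 1901836/(-1729) - 1049708*1/3436004 = 1901836*(-1/1729) - 23857/78091 = -1901836/1729 - 23857/78091 = -11427501833/10386103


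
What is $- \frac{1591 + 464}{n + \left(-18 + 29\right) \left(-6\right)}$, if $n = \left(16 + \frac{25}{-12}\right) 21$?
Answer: $- \frac{1644}{181} \approx -9.0829$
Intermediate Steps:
$n = \frac{1169}{4}$ ($n = \left(16 + 25 \left(- \frac{1}{12}\right)\right) 21 = \left(16 - \frac{25}{12}\right) 21 = \frac{167}{12} \cdot 21 = \frac{1169}{4} \approx 292.25$)
$- \frac{1591 + 464}{n + \left(-18 + 29\right) \left(-6\right)} = - \frac{1591 + 464}{\frac{1169}{4} + \left(-18 + 29\right) \left(-6\right)} = - \frac{2055}{\frac{1169}{4} + 11 \left(-6\right)} = - \frac{2055}{\frac{1169}{4} - 66} = - \frac{2055}{\frac{905}{4}} = - \frac{2055 \cdot 4}{905} = \left(-1\right) \frac{1644}{181} = - \frac{1644}{181}$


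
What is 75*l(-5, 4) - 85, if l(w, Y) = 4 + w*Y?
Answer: -1285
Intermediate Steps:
l(w, Y) = 4 + Y*w
75*l(-5, 4) - 85 = 75*(4 + 4*(-5)) - 85 = 75*(4 - 20) - 85 = 75*(-16) - 85 = -1200 - 85 = -1285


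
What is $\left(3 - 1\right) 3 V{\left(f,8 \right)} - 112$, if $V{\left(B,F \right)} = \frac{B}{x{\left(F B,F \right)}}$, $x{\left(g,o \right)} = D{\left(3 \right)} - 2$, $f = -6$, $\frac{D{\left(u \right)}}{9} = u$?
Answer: $- \frac{2836}{25} \approx -113.44$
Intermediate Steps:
$D{\left(u \right)} = 9 u$
$x{\left(g,o \right)} = 25$ ($x{\left(g,o \right)} = 9 \cdot 3 - 2 = 27 - 2 = 25$)
$V{\left(B,F \right)} = \frac{B}{25}$
$\left(3 - 1\right) 3 V{\left(f,8 \right)} - 112 = \left(3 - 1\right) 3 \cdot \frac{1}{25} \left(-6\right) - 112 = 2 \cdot 3 \left(- \frac{6}{25}\right) - 112 = 6 \left(- \frac{6}{25}\right) - 112 = - \frac{36}{25} - 112 = - \frac{2836}{25}$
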